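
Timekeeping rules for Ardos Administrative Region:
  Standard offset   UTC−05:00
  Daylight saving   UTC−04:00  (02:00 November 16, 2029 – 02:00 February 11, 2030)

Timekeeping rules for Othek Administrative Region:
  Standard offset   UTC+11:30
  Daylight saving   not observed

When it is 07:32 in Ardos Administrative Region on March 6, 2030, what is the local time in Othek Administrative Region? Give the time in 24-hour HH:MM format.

00:02

Daylight saving runs 16 November 2029 – 11 February 2030; March 6, 2030 is outside that window, so Ardos Administrative Region is on standard time at UTC−05:00.
07:32 Ardos Administrative Region + 5h = 12:32 UTC.
Othek Administrative Region stays on UTC+11:30 all year.
12:32 UTC + 11h30m = 00:02 Othek Administrative Region (rolling into the next day, 7 March 2030).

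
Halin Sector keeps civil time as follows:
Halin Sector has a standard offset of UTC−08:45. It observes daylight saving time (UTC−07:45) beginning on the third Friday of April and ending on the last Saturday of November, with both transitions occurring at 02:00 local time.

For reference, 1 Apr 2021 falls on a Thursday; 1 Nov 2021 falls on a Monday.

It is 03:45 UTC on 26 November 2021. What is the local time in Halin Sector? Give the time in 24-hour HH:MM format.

20:00

1 April 2021 is a Thursday, so the first Friday is April 2 and the third is April 16.
1 November 2021 is a Monday, so Saturdays fall on 6, 13, 20, 27; the last is November 27.
At the standard offset (UTC−08:45), 03:45 UTC − 8h45m = 19:00 Halin Sector standard time (rolling into the previous day, 25 November 2021).
The standard-time date in Halin Sector, 25 November 2021, lies within the daylight-saving period (16 April – 27 November), so Halin Sector is on daylight time, UTC−07:45.
03:45 UTC − 7h45m = 20:00 local (rolling into the previous day, 25 November 2021).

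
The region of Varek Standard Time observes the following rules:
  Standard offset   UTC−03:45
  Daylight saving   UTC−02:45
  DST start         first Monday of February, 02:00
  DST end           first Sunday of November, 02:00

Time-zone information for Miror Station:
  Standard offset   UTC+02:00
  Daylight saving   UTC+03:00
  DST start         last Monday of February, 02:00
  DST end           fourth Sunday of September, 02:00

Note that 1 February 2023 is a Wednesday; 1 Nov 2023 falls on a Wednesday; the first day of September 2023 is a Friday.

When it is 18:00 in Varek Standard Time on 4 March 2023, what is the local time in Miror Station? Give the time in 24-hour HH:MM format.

23:45

1 February 2023 is a Wednesday, so the first Monday is February 6.
1 November 2023 is a Wednesday, so the first Sunday is November 5.
4 March 2023 lies within the daylight-saving period (6 February – 5 November), so Varek Standard Time is on daylight time, UTC−02:45.
18:00 Varek Standard Time + 2h45m = 20:45 UTC.
1 February 2023 is a Wednesday, so Mondays fall on 6, 13, 20, 27; the last is February 27.
1 September 2023 is a Friday, so the first Sunday is September 3 and the fourth is September 24.
At the standard offset (UTC+02:00), 20:45 UTC + 2h = 22:45 Miror Station standard time.
The standard-time date in Miror Station, 4 March 2023, falls between 27 February and 24 September, so daylight saving is in effect and Miror Station is at UTC+03:00.
20:45 UTC + 3h = 23:45 Miror Station.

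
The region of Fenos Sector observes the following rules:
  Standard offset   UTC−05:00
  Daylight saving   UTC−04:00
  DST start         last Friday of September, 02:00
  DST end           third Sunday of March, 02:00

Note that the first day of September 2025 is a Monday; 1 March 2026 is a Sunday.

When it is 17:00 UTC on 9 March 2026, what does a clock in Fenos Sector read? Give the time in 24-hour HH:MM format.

1 September 2025 is a Monday, so Fridays fall on 5, 12, 19, 26; the last is September 26.
1 March 2026 is a Sunday, so the first Sunday is March 1 and the third is March 15.
At the standard offset (UTC−05:00), 17:00 UTC − 5h = 12:00 Fenos Sector standard time.
The standard-time date in Fenos Sector, 9 March 2026, falls between 26 September 2025 and 15 March 2026, so daylight saving is in effect and Fenos Sector is at UTC−04:00.
17:00 UTC − 4h = 13:00 local.

13:00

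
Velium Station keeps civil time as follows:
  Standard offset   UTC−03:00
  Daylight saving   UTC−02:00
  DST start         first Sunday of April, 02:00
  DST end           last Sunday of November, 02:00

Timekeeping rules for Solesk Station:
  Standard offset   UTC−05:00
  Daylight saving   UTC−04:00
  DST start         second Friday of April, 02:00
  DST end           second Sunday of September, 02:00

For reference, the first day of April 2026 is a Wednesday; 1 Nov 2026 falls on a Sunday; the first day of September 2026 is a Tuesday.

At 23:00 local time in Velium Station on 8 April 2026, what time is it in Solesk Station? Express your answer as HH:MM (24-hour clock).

20:00

1 April 2026 is a Wednesday, so the first Sunday is April 5.
1 November 2026 is a Sunday, so Sundays fall on 1, 8, 15, 22, 29; the last is November 29.
8 April 2026 lies within the daylight-saving period (5 April – 29 November), so Velium Station is on daylight time, UTC−02:00.
23:00 Velium Station + 2h = 01:00 UTC (rolling into the next day, 9 April 2026).
1 April 2026 is a Wednesday, so the first Friday is April 3 and the second is April 10.
1 September 2026 is a Tuesday, so the first Sunday is September 6 and the second is September 13.
At the standard offset (UTC−05:00), 01:00 UTC − 5h = 20:00 Solesk Station standard time (rolling into the previous day, 8 April 2026).
The standard-time date in Solesk Station, 8 April 2026, is outside the daylight-saving period (10 April – 13 September), so Solesk Station is on standard time, UTC−05:00.
01:00 UTC − 5h = 20:00 Solesk Station (rolling into the previous day, 8 April 2026).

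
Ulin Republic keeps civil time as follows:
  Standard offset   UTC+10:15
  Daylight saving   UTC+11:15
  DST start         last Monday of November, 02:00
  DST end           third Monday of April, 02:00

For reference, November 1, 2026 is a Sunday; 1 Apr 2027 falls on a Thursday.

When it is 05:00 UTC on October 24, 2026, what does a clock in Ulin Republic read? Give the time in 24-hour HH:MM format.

1 November 2026 is a Sunday, so Mondays fall on 2, 9, 16, 23, 30; the last is November 30.
1 April 2027 is a Thursday, so the first Monday is April 5 and the third is April 19.
At the standard offset (UTC+10:15), 05:00 UTC + 10h15m = 15:15 Ulin Republic standard time.
Daylight saving runs 30 November 2026 – 19 April 2027; the standard-time date in Ulin Republic, October 24, 2026, is outside that window, so Ulin Republic is on standard time at UTC+10:15.
05:00 UTC + 10h15m = 15:15 local.

15:15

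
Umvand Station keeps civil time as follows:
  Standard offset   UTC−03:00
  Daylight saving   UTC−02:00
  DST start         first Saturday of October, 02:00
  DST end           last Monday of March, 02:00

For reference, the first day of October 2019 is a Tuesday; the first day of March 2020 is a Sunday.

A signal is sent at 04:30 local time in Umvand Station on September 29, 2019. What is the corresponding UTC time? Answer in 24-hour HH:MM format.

1 October 2019 is a Tuesday, so the first Saturday is October 5.
1 March 2020 is a Sunday, so Mondays fall on 2, 9, 16, 23, 30; the last is March 30.
Daylight saving runs 5 October 2019 – 30 March 2020; September 29, 2019 is outside that window, so Umvand Station is on standard time at UTC−03:00.
04:30 local + 3h = 07:30 UTC.

07:30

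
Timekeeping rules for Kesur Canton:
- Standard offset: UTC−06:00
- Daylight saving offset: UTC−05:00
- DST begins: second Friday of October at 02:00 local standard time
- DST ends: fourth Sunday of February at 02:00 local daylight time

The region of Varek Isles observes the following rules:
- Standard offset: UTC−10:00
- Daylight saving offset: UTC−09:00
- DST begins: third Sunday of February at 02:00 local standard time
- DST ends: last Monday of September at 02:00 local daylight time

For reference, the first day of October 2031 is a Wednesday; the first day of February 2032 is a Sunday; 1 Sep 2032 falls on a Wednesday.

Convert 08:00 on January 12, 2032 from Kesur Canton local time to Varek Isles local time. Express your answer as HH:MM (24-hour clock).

1 October 2031 is a Wednesday, so the first Friday is October 3 and the second is October 10.
1 February 2032 is a Sunday, so the first Sunday is February 1 and the fourth is February 22.
January 12, 2032 lies within the daylight-saving period (10 October 2031 – 22 February 2032), so Kesur Canton is on daylight time, UTC−05:00.
08:00 Kesur Canton + 5h = 13:00 UTC.
1 February 2032 is a Sunday, so the first Sunday is February 1 and the third is February 15.
1 September 2032 is a Wednesday, so Mondays fall on 6, 13, 20, 27; the last is September 27.
At the standard offset (UTC−10:00), 13:00 UTC − 10h = 03:00 Varek Isles standard time.
The standard-time date in Varek Isles, January 12, 2032, does not fall between 15 February and 27 September, so daylight saving is not in effect and Varek Isles is at UTC−10:00.
13:00 UTC − 10h = 03:00 Varek Isles.

03:00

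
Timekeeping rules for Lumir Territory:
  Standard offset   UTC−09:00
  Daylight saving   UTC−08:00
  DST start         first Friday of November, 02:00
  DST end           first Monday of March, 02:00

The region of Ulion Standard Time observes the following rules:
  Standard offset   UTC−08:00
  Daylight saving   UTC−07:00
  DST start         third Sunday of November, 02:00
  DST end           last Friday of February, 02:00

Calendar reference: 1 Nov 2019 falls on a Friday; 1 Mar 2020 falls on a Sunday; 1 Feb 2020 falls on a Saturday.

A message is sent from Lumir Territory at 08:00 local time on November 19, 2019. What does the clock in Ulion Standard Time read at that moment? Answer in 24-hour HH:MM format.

1 November 2019 is a Friday, so the first Friday is November 1.
1 March 2020 is a Sunday, so the first Monday is March 2.
November 19, 2019 lies within the daylight-saving period (1 November 2019 – 2 March 2020), so Lumir Territory is on daylight time, UTC−08:00.
08:00 Lumir Territory + 8h = 16:00 UTC.
1 November 2019 is a Friday, so the first Sunday is November 3 and the third is November 17.
1 February 2020 is a Saturday, so Fridays fall on 7, 14, 21, 28; the last is February 28.
At the standard offset (UTC−08:00), 16:00 UTC − 8h = 08:00 Ulion Standard Time standard time.
The standard-time date in Ulion Standard Time, November 19, 2019, lies within the daylight-saving period (17 November 2019 – 28 February 2020), so Ulion Standard Time is on daylight time, UTC−07:00.
16:00 UTC − 7h = 09:00 Ulion Standard Time.

09:00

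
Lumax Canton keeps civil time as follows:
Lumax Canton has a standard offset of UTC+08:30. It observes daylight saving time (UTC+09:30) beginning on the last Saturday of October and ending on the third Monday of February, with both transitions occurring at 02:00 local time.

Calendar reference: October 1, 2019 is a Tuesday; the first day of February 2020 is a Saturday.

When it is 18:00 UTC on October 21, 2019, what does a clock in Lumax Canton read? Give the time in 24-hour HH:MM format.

02:30

1 October 2019 is a Tuesday, so Saturdays fall on 5, 12, 19, 26; the last is October 26.
1 February 2020 is a Saturday, so the first Monday is February 3 and the third is February 17.
At the standard offset (UTC+08:30), 18:00 UTC + 8h30m = 02:30 Lumax Canton standard time (rolling into the next day, 22 October 2019).
Daylight saving runs 26 October 2019 – 17 February 2020; the standard-time date in Lumax Canton, October 22, 2019, is outside that window, so Lumax Canton is on standard time at UTC+08:30.
18:00 UTC + 8h30m = 02:30 local (rolling into the next day, 22 October 2019).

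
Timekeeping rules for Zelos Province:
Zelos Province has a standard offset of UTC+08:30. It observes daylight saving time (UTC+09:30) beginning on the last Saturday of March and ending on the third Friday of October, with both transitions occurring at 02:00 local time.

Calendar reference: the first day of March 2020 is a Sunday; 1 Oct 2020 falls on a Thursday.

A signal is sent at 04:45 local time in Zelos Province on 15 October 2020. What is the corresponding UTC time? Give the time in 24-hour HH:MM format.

1 March 2020 is a Sunday, so Saturdays fall on 7, 14, 21, 28; the last is March 28.
1 October 2020 is a Thursday, so the first Friday is October 2 and the third is October 16.
Daylight saving runs 28 March – 16 October; 15 October 2020 is inside that window, so Zelos Province is at UTC+09:30.
04:45 local − 9h30m = 19:15 UTC (rolling into the previous day, 14 October 2020).

19:15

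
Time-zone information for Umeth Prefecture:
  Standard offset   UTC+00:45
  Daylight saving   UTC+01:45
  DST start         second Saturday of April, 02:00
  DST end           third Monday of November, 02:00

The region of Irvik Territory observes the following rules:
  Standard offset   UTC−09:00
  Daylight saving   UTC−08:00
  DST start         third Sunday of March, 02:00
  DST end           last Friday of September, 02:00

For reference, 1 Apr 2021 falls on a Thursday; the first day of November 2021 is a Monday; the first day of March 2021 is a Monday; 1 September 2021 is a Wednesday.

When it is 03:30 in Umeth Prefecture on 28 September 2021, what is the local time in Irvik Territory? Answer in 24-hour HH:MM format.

1 April 2021 is a Thursday, so the first Saturday is April 3 and the second is April 10.
1 November 2021 is a Monday, so the first Monday is November 1 and the third is November 15.
Daylight saving runs 10 April – 15 November; 28 September 2021 is inside that window, so Umeth Prefecture is at UTC+01:45.
03:30 Umeth Prefecture − 1h45m = 01:45 UTC.
1 March 2021 is a Monday, so the first Sunday is March 7 and the third is March 21.
1 September 2021 is a Wednesday, so Fridays fall on 3, 10, 17, 24; the last is September 24.
At the standard offset (UTC−09:00), 01:45 UTC − 9h = 16:45 Irvik Territory standard time (rolling into the previous day, 27 September 2021).
The standard-time date in Irvik Territory, 27 September 2021, does not fall between 21 March and 24 September, so daylight saving is not in effect and Irvik Territory is at UTC−09:00.
01:45 UTC − 9h = 16:45 Irvik Territory (rolling into the previous day, 27 September 2021).

16:45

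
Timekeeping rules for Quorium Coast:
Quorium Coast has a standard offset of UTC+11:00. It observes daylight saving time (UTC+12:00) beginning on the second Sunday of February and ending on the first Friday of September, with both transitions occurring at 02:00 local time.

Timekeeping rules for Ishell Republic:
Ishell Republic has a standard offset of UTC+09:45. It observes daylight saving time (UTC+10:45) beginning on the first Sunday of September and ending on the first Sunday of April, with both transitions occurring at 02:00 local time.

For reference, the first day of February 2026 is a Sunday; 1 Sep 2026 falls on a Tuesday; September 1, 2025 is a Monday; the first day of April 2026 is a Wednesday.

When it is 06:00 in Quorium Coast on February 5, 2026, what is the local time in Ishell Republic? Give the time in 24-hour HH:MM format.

1 February 2026 is a Sunday, so the first Sunday is February 1 and the second is February 8.
1 September 2026 is a Tuesday, so the first Friday is September 4.
Daylight saving runs 8 February – 4 September; February 5, 2026 is outside that window, so Quorium Coast is on standard time at UTC+11:00.
06:00 Quorium Coast − 11h = 19:00 UTC (rolling into the previous day, 4 February 2026).
1 September 2025 is a Monday, so the first Sunday is September 7.
1 April 2026 is a Wednesday, so the first Sunday is April 5.
At the standard offset (UTC+09:45), 19:00 UTC + 9h45m = 04:45 Ishell Republic standard time (rolling into the next day, 5 February 2026).
The standard-time date in Ishell Republic, February 5, 2026, falls between 7 September 2025 and 5 April 2026, so daylight saving is in effect and Ishell Republic is at UTC+10:45.
19:00 UTC + 10h45m = 05:45 Ishell Republic (rolling into the next day, 5 February 2026).

05:45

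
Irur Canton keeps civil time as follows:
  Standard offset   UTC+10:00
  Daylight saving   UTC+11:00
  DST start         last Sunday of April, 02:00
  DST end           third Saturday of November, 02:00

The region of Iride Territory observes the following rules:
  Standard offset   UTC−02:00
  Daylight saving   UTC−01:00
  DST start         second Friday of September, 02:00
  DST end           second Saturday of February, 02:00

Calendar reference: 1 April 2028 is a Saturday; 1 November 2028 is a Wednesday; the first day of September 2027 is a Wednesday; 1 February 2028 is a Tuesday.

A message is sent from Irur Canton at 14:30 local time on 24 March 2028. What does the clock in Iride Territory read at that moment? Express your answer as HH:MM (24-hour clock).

02:30

1 April 2028 is a Saturday, so Sundays fall on 2, 9, 16, 23, 30; the last is April 30.
1 November 2028 is a Wednesday, so the first Saturday is November 4 and the third is November 18.
24 March 2028 is outside the daylight-saving period (30 April – 18 November), so Irur Canton is on standard time, UTC+10:00.
14:30 Irur Canton − 10h = 04:30 UTC.
1 September 2027 is a Wednesday, so the first Friday is September 3 and the second is September 10.
1 February 2028 is a Tuesday, so the first Saturday is February 5 and the second is February 12.
At the standard offset (UTC−02:00), 04:30 UTC − 2h = 02:30 Iride Territory standard time.
Daylight saving runs 10 September 2027 – 12 February 2028; the standard-time date in Iride Territory, 24 March 2028, is outside that window, so Iride Territory is on standard time at UTC−02:00.
04:30 UTC − 2h = 02:30 Iride Territory.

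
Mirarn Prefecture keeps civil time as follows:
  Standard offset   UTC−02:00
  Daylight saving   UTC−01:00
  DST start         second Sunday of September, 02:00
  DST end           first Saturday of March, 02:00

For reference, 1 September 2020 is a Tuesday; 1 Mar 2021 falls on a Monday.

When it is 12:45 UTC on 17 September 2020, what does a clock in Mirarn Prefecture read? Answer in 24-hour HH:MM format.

11:45

1 September 2020 is a Tuesday, so the first Sunday is September 6 and the second is September 13.
1 March 2021 is a Monday, so the first Saturday is March 6.
At the standard offset (UTC−02:00), 12:45 UTC − 2h = 10:45 Mirarn Prefecture standard time.
The standard-time date in Mirarn Prefecture, 17 September 2020, lies within the daylight-saving period (13 September 2020 – 6 March 2021), so Mirarn Prefecture is on daylight time, UTC−01:00.
12:45 UTC − 1h = 11:45 local.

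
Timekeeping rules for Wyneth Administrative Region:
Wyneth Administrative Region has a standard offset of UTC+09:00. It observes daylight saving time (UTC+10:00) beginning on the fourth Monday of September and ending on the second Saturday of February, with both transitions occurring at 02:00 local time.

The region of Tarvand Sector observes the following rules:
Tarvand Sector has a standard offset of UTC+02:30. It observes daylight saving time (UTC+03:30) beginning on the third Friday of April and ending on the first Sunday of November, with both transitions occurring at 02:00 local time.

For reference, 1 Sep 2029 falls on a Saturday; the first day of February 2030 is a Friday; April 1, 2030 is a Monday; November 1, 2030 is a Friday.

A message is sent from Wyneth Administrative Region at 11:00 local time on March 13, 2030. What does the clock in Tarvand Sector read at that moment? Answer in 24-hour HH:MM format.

1 September 2029 is a Saturday, so the first Monday is September 3 and the fourth is September 24.
1 February 2030 is a Friday, so the first Saturday is February 2 and the second is February 9.
Daylight saving runs 24 September 2029 – 9 February 2030; March 13, 2030 is outside that window, so Wyneth Administrative Region is on standard time at UTC+09:00.
11:00 Wyneth Administrative Region − 9h = 02:00 UTC.
1 April 2030 is a Monday, so the first Friday is April 5 and the third is April 19.
1 November 2030 is a Friday, so the first Sunday is November 3.
At the standard offset (UTC+02:30), 02:00 UTC + 2h30m = 04:30 Tarvand Sector standard time.
The standard-time date in Tarvand Sector, March 13, 2030, is outside the daylight-saving period (19 April – 3 November), so Tarvand Sector is on standard time, UTC+02:30.
02:00 UTC + 2h30m = 04:30 Tarvand Sector.

04:30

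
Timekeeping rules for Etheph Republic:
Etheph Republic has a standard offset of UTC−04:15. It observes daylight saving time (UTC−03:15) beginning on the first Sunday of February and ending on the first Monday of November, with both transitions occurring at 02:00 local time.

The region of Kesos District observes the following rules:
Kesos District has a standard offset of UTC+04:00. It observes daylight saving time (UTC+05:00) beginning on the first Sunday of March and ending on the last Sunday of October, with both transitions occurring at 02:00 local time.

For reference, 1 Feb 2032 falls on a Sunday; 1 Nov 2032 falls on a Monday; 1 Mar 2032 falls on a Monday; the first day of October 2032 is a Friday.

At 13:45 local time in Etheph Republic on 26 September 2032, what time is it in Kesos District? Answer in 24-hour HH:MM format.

1 February 2032 is a Sunday, so the first Sunday is February 1.
1 November 2032 is a Monday, so the first Monday is November 1.
26 September 2032 falls between 1 February and 1 November, so daylight saving is in effect and Etheph Republic is at UTC−03:15.
13:45 Etheph Republic + 3h15m = 17:00 UTC.
1 March 2032 is a Monday, so the first Sunday is March 7.
1 October 2032 is a Friday, so Sundays fall on 3, 10, 17, 24, 31; the last is October 31.
At the standard offset (UTC+04:00), 17:00 UTC + 4h = 21:00 Kesos District standard time.
Daylight saving runs 7 March – 31 October; the standard-time date in Kesos District, 26 September 2032, is inside that window, so Kesos District is at UTC+05:00.
17:00 UTC + 5h = 22:00 Kesos District.

22:00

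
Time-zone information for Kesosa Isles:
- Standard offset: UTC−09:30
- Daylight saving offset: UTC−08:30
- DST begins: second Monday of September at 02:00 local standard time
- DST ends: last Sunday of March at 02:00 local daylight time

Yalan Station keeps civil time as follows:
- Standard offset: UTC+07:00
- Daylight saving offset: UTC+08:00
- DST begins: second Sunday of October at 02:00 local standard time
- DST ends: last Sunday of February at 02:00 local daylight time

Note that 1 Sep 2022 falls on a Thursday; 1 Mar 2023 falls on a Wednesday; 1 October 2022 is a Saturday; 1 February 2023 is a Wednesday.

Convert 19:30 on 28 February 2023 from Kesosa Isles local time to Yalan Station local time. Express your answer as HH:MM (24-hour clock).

1 September 2022 is a Thursday, so the first Monday is September 5 and the second is September 12.
1 March 2023 is a Wednesday, so Sundays fall on 5, 12, 19, 26; the last is March 26.
28 February 2023 falls between 12 September 2022 and 26 March 2023, so daylight saving is in effect and Kesosa Isles is at UTC−08:30.
19:30 Kesosa Isles + 8h30m = 04:00 UTC (rolling into the next day, 1 March 2023).
1 October 2022 is a Saturday, so the first Sunday is October 2 and the second is October 9.
1 February 2023 is a Wednesday, so Sundays fall on 5, 12, 19, 26; the last is February 26.
At the standard offset (UTC+07:00), 04:00 UTC + 7h = 11:00 Yalan Station standard time.
Daylight saving runs 9 October 2022 – 26 February 2023; the standard-time date in Yalan Station, 1 March 2023, is outside that window, so Yalan Station is on standard time at UTC+07:00.
04:00 UTC + 7h = 11:00 Yalan Station.

11:00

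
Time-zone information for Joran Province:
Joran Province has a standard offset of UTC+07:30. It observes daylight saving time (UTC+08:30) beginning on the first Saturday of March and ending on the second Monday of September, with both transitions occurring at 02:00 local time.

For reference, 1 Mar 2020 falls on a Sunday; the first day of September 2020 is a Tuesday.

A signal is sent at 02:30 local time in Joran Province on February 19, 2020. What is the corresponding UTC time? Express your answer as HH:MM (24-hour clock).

1 March 2020 is a Sunday, so the first Saturday is March 7.
1 September 2020 is a Tuesday, so the first Monday is September 7 and the second is September 14.
February 19, 2020 is outside the daylight-saving period (7 March – 14 September), so Joran Province is on standard time, UTC+07:30.
02:30 local − 7h30m = 19:00 UTC (rolling into the previous day, 18 February 2020).

19:00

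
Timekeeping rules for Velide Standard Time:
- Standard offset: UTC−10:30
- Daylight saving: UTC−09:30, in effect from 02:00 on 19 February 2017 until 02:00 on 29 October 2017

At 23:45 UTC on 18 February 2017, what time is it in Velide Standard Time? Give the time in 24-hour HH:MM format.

At the standard offset (UTC−10:30), 23:45 UTC − 10h30m = 13:15 Velide Standard Time standard time.
The standard-time date in Velide Standard Time, 18 February 2017, does not fall between 19 February and 29 October, so daylight saving is not in effect and Velide Standard Time is at UTC−10:30.
23:45 UTC − 10h30m = 13:15 local.

13:15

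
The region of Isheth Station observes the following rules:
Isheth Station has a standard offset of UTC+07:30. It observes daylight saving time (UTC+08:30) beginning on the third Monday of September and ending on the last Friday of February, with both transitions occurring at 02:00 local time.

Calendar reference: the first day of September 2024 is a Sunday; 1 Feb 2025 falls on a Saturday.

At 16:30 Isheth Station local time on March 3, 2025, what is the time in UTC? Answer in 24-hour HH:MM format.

1 September 2024 is a Sunday, so the first Monday is September 2 and the third is September 16.
1 February 2025 is a Saturday, so Fridays fall on 7, 14, 21, 28; the last is February 28.
Daylight saving runs 16 September 2024 – 28 February 2025; March 3, 2025 is outside that window, so Isheth Station is on standard time at UTC+07:30.
16:30 local − 7h30m = 09:00 UTC.

09:00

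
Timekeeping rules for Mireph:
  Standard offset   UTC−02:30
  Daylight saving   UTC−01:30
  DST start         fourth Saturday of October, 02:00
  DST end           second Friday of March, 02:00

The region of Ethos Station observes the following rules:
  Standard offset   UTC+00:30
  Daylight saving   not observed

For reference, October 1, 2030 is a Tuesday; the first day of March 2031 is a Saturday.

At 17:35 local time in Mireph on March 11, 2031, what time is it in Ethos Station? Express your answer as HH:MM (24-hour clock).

1 October 2030 is a Tuesday, so the first Saturday is October 5 and the fourth is October 26.
1 March 2031 is a Saturday, so the first Friday is March 7 and the second is March 14.
March 11, 2031 falls between 26 October 2030 and 14 March 2031, so daylight saving is in effect and Mireph is at UTC−01:30.
17:35 Mireph + 1h30m = 19:05 UTC.
Ethos Station stays on UTC+00:30 all year.
19:05 UTC + 0h30m = 19:35 Ethos Station.

19:35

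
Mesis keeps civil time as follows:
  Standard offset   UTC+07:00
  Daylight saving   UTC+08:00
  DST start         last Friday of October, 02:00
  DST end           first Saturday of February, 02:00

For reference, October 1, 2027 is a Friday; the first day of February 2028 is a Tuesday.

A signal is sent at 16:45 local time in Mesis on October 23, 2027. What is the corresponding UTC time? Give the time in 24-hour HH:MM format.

1 October 2027 is a Friday, so Fridays fall on 1, 8, 15, 22, 29; the last is October 29.
1 February 2028 is a Tuesday, so the first Saturday is February 5.
October 23, 2027 is outside the daylight-saving period (29 October 2027 – 5 February 2028), so Mesis is on standard time, UTC+07:00.
16:45 local − 7h = 09:45 UTC.

09:45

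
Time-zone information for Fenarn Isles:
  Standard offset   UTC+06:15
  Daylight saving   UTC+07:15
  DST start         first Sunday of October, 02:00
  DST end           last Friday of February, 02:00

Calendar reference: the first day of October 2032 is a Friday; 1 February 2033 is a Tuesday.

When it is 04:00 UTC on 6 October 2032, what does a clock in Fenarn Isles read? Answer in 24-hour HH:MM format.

11:15

1 October 2032 is a Friday, so the first Sunday is October 3.
1 February 2033 is a Tuesday, so Fridays fall on 4, 11, 18, 25; the last is February 25.
At the standard offset (UTC+06:15), 04:00 UTC + 6h15m = 10:15 Fenarn Isles standard time.
The standard-time date in Fenarn Isles, 6 October 2032, lies within the daylight-saving period (3 October 2032 – 25 February 2033), so Fenarn Isles is on daylight time, UTC+07:15.
04:00 UTC + 7h15m = 11:15 local.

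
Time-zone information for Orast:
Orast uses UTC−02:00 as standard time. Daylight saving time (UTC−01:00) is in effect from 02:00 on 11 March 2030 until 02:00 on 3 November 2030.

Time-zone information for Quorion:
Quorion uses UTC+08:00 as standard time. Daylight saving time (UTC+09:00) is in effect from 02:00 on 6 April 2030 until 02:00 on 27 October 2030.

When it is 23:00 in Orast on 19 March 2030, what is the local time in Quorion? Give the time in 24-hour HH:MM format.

19 March 2030 falls between 11 March and 3 November, so daylight saving is in effect and Orast is at UTC−01:00.
23:00 Orast + 1h = 00:00 UTC (rolling into the next day, 20 March 2030).
At the standard offset (UTC+08:00), 00:00 UTC + 8h = 08:00 Quorion standard time.
Daylight saving runs 6 April – 27 October; the standard-time date in Quorion, 20 March 2030, is outside that window, so Quorion is on standard time at UTC+08:00.
00:00 UTC + 8h = 08:00 Quorion.

08:00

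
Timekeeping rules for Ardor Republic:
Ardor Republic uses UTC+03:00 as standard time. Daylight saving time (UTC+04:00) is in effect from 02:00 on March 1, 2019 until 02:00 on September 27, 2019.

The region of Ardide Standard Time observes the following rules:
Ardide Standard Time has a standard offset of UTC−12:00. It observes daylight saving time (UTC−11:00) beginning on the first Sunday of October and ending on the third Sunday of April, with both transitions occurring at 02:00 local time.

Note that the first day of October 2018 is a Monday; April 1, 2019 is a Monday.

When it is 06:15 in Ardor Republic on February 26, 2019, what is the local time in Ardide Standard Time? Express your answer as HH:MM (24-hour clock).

Daylight saving runs 1 March – 27 September; February 26, 2019 is outside that window, so Ardor Republic is on standard time at UTC+03:00.
06:15 Ardor Republic − 3h = 03:15 UTC.
1 October 2018 is a Monday, so the first Sunday is October 7.
1 April 2019 is a Monday, so the first Sunday is April 7 and the third is April 21.
At the standard offset (UTC−12:00), 03:15 UTC − 12h = 15:15 Ardide Standard Time standard time (rolling into the previous day, 25 February 2019).
The standard-time date in Ardide Standard Time, February 25, 2019, falls between 7 October 2018 and 21 April 2019, so daylight saving is in effect and Ardide Standard Time is at UTC−11:00.
03:15 UTC − 11h = 16:15 Ardide Standard Time (rolling into the previous day, 25 February 2019).

16:15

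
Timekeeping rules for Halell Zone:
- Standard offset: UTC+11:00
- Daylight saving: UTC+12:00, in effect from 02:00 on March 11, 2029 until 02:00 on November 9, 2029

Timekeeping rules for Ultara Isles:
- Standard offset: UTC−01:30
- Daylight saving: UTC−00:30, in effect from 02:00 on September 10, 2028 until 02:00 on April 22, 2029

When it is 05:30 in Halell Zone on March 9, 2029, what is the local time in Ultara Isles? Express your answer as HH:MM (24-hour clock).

Daylight saving runs 11 March – 9 November; March 9, 2029 is outside that window, so Halell Zone is on standard time at UTC+11:00.
05:30 Halell Zone − 11h = 18:30 UTC (rolling into the previous day, 8 March 2029).
At the standard offset (UTC−01:30), 18:30 UTC − 1h30m = 17:00 Ultara Isles standard time.
Daylight saving runs 10 September 2028 – 22 April 2029; the standard-time date in Ultara Isles, March 8, 2029, is inside that window, so Ultara Isles is at UTC−00:30.
18:30 UTC − 0h30m = 18:00 Ultara Isles.

18:00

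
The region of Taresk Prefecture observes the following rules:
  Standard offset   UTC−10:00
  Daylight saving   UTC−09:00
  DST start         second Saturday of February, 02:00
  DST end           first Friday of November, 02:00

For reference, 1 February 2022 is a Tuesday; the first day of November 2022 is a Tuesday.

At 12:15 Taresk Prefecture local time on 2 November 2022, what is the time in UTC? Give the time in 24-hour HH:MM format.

21:15

1 February 2022 is a Tuesday, so the first Saturday is February 5 and the second is February 12.
1 November 2022 is a Tuesday, so the first Friday is November 4.
Daylight saving runs 12 February – 4 November; 2 November 2022 is inside that window, so Taresk Prefecture is at UTC−09:00.
12:15 local + 9h = 21:15 UTC.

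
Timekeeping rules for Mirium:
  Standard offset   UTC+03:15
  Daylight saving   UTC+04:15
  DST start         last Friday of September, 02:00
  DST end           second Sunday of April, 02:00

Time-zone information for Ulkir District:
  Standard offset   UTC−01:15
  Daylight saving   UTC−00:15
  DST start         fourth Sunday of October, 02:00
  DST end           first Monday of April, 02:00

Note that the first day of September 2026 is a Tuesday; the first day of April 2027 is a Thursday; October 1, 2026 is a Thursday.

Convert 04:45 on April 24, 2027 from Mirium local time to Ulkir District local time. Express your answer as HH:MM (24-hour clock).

1 September 2026 is a Tuesday, so Fridays fall on 4, 11, 18, 25; the last is September 25.
1 April 2027 is a Thursday, so the first Sunday is April 4 and the second is April 11.
April 24, 2027 is outside the daylight-saving period (25 September 2026 – 11 April 2027), so Mirium is on standard time, UTC+03:15.
04:45 Mirium − 3h15m = 01:30 UTC.
1 October 2026 is a Thursday, so the first Sunday is October 4 and the fourth is October 25.
1 April 2027 is a Thursday, so the first Monday is April 5.
At the standard offset (UTC−01:15), 01:30 UTC − 1h15m = 00:15 Ulkir District standard time.
The standard-time date in Ulkir District, April 24, 2027, is outside the daylight-saving period (25 October 2026 – 5 April 2027), so Ulkir District is on standard time, UTC−01:15.
01:30 UTC − 1h15m = 00:15 Ulkir District.

00:15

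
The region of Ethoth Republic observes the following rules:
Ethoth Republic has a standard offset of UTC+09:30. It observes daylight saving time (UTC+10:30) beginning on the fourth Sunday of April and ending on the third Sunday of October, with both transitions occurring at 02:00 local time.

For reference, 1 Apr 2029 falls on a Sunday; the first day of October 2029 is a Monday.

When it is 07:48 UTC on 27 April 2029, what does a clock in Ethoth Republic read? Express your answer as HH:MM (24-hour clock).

18:18

1 April 2029 is a Sunday, so the first Sunday is April 1 and the fourth is April 22.
1 October 2029 is a Monday, so the first Sunday is October 7 and the third is October 21.
At the standard offset (UTC+09:30), 07:48 UTC + 9h30m = 17:18 Ethoth Republic standard time.
Daylight saving runs 22 April – 21 October; the standard-time date in Ethoth Republic, 27 April 2029, is inside that window, so Ethoth Republic is at UTC+10:30.
07:48 UTC + 10h30m = 18:18 local.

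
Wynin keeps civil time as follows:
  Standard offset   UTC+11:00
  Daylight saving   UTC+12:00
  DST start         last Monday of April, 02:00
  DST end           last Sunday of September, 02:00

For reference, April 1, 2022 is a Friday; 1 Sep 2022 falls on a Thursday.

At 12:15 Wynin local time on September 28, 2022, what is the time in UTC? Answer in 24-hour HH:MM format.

1 April 2022 is a Friday, so Mondays fall on 4, 11, 18, 25; the last is April 25.
1 September 2022 is a Thursday, so Sundays fall on 4, 11, 18, 25; the last is September 25.
September 28, 2022 does not fall between 25 April and 25 September, so daylight saving is not in effect and Wynin is at UTC+11:00.
12:15 local − 11h = 01:15 UTC.

01:15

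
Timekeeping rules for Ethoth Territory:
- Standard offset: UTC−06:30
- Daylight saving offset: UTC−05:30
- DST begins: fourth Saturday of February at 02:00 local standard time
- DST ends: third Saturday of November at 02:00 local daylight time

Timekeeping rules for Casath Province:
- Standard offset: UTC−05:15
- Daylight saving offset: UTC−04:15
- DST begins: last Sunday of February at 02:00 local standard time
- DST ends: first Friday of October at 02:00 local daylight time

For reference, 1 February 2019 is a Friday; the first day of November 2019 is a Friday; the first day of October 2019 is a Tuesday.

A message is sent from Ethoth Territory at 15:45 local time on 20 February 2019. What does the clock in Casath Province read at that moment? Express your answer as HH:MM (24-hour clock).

1 February 2019 is a Friday, so the first Saturday is February 2 and the fourth is February 23.
1 November 2019 is a Friday, so the first Saturday is November 2 and the third is November 16.
20 February 2019 is outside the daylight-saving period (23 February – 16 November), so Ethoth Territory is on standard time, UTC−06:30.
15:45 Ethoth Territory + 6h30m = 22:15 UTC.
1 February 2019 is a Friday, so Sundays fall on 3, 10, 17, 24; the last is February 24.
1 October 2019 is a Tuesday, so the first Friday is October 4.
At the standard offset (UTC−05:15), 22:15 UTC − 5h15m = 17:00 Casath Province standard time.
The standard-time date in Casath Province, 20 February 2019, is outside the daylight-saving period (24 February – 4 October), so Casath Province is on standard time, UTC−05:15.
22:15 UTC − 5h15m = 17:00 Casath Province.

17:00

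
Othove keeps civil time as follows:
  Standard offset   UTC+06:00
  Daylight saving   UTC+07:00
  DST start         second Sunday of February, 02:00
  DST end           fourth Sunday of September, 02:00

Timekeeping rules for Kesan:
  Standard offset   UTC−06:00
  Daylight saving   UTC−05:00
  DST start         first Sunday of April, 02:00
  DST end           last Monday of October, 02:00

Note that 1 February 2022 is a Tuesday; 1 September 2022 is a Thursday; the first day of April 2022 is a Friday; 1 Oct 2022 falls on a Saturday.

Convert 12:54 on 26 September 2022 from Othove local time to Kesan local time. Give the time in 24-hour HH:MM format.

1 February 2022 is a Tuesday, so the first Sunday is February 6 and the second is February 13.
1 September 2022 is a Thursday, so the first Sunday is September 4 and the fourth is September 25.
26 September 2022 is outside the daylight-saving period (13 February – 25 September), so Othove is on standard time, UTC+06:00.
12:54 Othove − 6h = 06:54 UTC.
1 April 2022 is a Friday, so the first Sunday is April 3.
1 October 2022 is a Saturday, so Mondays fall on 3, 10, 17, 24, 31; the last is October 31.
At the standard offset (UTC−06:00), 06:54 UTC − 6h = 00:54 Kesan standard time.
The standard-time date in Kesan, 26 September 2022, falls between 3 April and 31 October, so daylight saving is in effect and Kesan is at UTC−05:00.
06:54 UTC − 5h = 01:54 Kesan.

01:54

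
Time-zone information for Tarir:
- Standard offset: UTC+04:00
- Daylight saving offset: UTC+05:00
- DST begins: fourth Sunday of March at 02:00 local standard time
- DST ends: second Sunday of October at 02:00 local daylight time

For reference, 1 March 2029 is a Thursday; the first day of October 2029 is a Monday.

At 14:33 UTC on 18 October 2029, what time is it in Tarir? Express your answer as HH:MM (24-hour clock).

18:33

1 March 2029 is a Thursday, so the first Sunday is March 4 and the fourth is March 25.
1 October 2029 is a Monday, so the first Sunday is October 7 and the second is October 14.
At the standard offset (UTC+04:00), 14:33 UTC + 4h = 18:33 Tarir standard time.
The standard-time date in Tarir, 18 October 2029, is outside the daylight-saving period (25 March – 14 October), so Tarir is on standard time, UTC+04:00.
14:33 UTC + 4h = 18:33 local.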